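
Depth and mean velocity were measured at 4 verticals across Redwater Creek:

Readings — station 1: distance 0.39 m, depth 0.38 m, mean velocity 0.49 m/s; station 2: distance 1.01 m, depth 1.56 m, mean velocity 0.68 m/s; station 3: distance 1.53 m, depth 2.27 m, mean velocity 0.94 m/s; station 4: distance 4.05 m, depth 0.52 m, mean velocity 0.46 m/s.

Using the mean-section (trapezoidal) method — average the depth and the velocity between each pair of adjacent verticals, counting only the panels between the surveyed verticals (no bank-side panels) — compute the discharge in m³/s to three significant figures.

3.62 m³/s

Panel 1-2: Δb = 0.62 m, d̄ = (0.38+1.56)/2 = 0.97, v̄ = (0.49+0.68)/2 = 0.585 → q = 0.62×0.97×0.585 = 0.3518 m³/s
Panel 2-3: Δb = 0.52 m, d̄ = (1.56+2.27)/2 = 1.915, v̄ = (0.68+0.94)/2 = 0.81 → q = 0.52×1.915×0.81 = 0.8066 m³/s
Panel 3-4: Δb = 2.52 m, d̄ = (2.27+0.52)/2 = 1.395, v̄ = (0.94+0.46)/2 = 0.7 → q = 2.52×1.395×0.7 = 2.461 m³/s
Q = Σ q = 3.619 m³/s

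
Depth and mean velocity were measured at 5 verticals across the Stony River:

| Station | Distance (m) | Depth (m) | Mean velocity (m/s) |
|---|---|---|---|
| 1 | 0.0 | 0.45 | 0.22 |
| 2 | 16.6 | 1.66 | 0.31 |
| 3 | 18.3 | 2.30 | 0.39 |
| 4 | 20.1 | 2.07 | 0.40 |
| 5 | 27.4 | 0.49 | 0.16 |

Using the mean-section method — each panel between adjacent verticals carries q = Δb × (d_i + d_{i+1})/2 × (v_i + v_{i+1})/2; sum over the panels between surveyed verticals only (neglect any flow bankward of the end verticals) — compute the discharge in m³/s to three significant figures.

Panel 1-2: Δb = 16.6 m, d̄ = (0.45+1.66)/2 = 1.055, v̄ = (0.22+0.31)/2 = 0.265 → q = 16.6×1.055×0.265 = 4.641 m³/s
Panel 2-3: Δb = 1.7 m, d̄ = (1.66+2.30)/2 = 1.98, v̄ = (0.31+0.39)/2 = 0.35 → q = 1.7×1.98×0.35 = 1.178 m³/s
Panel 3-4: Δb = 1.8 m, d̄ = (2.30+2.07)/2 = 2.185, v̄ = (0.39+0.40)/2 = 0.395 → q = 1.8×2.185×0.395 = 1.554 m³/s
Panel 4-5: Δb = 7.3 m, d̄ = (2.07+0.49)/2 = 1.28, v̄ = (0.40+0.16)/2 = 0.28 → q = 7.3×1.28×0.28 = 2.616 m³/s
Q = Σ q = 9.989 m³/s

9.99 m³/s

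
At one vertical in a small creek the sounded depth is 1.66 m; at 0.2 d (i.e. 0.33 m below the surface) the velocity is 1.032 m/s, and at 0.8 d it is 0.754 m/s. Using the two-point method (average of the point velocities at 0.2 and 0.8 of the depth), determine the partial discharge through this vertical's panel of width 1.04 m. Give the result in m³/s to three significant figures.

1.54 m³/s

v̄ = (1.032 + 0.754) / 2 = 0.8930 m/s
q = v̄ × d × w = 0.8930 × 1.66 × 1.04 = 1.542 m³/s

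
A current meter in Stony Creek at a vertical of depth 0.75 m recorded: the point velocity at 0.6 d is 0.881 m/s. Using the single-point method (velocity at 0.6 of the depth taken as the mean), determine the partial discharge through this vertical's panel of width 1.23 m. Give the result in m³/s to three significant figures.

0.813 m³/s

v̄ = v₀.₆ = 0.881 m/s
q = v̄ × d × w = 0.8810 × 0.75 × 1.23 = 0.8127 m³/s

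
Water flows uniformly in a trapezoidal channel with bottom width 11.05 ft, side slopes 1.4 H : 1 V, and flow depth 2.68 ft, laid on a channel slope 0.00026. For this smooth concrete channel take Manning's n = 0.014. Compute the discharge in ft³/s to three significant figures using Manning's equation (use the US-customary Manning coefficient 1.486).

A = (b + z·y)·y = (11.05 + 1.4×2.68)×2.68 = 39.67 ft²
P = b + 2y√(1+z²) = 11.05 + 2×2.68×√(1+1.4²) = 20.27 ft
R = A/P = 39.67/20.27 = 1.957 ft
Q = (1.486/n)·A·R^(2/3)·S^(1/2) = (1.486/0.014) × 39.67 × 1.957^(2/3) × 0.00026^(1/2) = 106.2 ft³/s

106 ft³/s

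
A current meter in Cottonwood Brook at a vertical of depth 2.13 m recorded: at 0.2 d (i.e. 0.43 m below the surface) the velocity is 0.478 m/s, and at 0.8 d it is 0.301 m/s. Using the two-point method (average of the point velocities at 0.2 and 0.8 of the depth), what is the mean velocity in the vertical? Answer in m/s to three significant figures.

0.390 m/s

v̄ = (0.478 + 0.301) / 2 = 0.3895 m/s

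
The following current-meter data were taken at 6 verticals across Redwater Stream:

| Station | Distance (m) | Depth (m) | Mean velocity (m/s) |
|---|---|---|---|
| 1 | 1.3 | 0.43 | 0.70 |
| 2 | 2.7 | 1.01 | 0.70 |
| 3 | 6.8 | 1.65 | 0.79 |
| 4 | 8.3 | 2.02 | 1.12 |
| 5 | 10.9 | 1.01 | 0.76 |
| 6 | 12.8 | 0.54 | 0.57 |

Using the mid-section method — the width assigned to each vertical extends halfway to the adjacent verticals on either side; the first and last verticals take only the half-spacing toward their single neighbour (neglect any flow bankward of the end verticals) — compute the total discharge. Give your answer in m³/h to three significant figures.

44900 m³/h

w_1 = (2.7 − 1.3)/2 = 0.7 m; q_1 = 0.70 × 0.43 × 0.7 = 0.2107 m³/s
w_2 = (6.8 − 1.3)/2 = 2.75 m; q_2 = 0.70 × 1.01 × 2.75 = 1.944 m³/s
w_3 = (8.3 − 2.7)/2 = 2.8 m; q_3 = 0.79 × 1.65 × 2.8 = 3.650 m³/s
w_4 = (10.9 − 6.8)/2 = 2.05 m; q_4 = 1.12 × 2.02 × 2.05 = 4.638 m³/s
w_5 = (12.8 − 8.3)/2 = 2.25 m; q_5 = 0.76 × 1.01 × 2.25 = 1.727 m³/s
w_6 = (12.8 − 10.9)/2 = 0.95 m; q_6 = 0.57 × 0.54 × 0.95 = 0.2924 m³/s
Q = Σ qᵢ = 12.46 m³/s
= 12.46 × 3600 = 44860 m³/h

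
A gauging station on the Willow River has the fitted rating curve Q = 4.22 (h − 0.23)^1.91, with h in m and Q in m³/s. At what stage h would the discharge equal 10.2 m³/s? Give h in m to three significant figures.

1.82 m

h − h₀ = (Q/C)^(1/b) = (10.2/4.22)^(1/1.91) = 1.587 m
h = 0.23 + 1.587 = 1.817 m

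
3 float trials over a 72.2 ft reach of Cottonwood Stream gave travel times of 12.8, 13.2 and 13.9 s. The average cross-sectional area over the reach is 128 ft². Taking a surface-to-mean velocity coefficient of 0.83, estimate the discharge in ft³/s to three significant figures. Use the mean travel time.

577 ft³/s

t̄ = (12.8 + 13.2 + 13.9) / 3 = 13.3 s
v_surface = L / t̄ = 72.2 / 13.3 = 5.429 ft/s
v_mean = 0.83 × 5.429 = 4.506 ft/s
Q = A × v_mean = 128 × 4.506 = 576.7 ft³/s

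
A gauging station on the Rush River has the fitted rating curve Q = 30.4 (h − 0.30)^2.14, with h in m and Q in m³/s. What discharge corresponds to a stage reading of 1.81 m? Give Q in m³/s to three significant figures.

Q = 30.4 × (1.81 − 0.30)^2.14 = 30.4 × 1.51^2.14 = 73.43 m³/s

73.4 m³/s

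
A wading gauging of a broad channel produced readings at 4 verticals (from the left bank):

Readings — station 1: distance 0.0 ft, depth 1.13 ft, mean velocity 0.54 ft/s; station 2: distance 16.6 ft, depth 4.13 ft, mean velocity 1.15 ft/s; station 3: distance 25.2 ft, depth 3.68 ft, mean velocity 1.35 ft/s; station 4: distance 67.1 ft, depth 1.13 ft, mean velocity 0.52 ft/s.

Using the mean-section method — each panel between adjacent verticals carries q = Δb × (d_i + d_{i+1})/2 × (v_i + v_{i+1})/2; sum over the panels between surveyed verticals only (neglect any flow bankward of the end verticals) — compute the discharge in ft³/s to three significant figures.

Panel 1-2: Δb = 16.6 ft, d̄ = (1.13+4.13)/2 = 2.63, v̄ = (0.54+1.15)/2 = 0.845 → q = 16.6×2.63×0.845 = 36.89 ft³/s
Panel 2-3: Δb = 8.6 ft, d̄ = (4.13+3.68)/2 = 3.905, v̄ = (1.15+1.35)/2 = 1.25 → q = 8.6×3.905×1.25 = 41.98 ft³/s
Panel 3-4: Δb = 41.9 ft, d̄ = (3.68+1.13)/2 = 2.405, v̄ = (1.35+0.52)/2 = 0.935 → q = 41.9×2.405×0.935 = 94.22 ft³/s
Q = Σ q = 173.1 ft³/s

173 ft³/s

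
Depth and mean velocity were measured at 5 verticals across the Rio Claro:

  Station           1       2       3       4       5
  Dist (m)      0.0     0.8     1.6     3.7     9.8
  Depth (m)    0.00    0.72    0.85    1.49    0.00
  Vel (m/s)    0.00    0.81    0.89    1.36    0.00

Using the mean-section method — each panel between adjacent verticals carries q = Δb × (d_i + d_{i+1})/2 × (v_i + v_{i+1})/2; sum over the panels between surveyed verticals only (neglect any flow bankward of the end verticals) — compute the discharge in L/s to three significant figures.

Panel 1-2: Δb = 0.8 m, d̄ = (0.00+0.72)/2 = 0.36, v̄ = (0.00+0.81)/2 = 0.405 → q = 0.8×0.36×0.405 = 0.1166 m³/s
Panel 2-3: Δb = 0.8 m, d̄ = (0.72+0.85)/2 = 0.785, v̄ = (0.81+0.89)/2 = 0.85 → q = 0.8×0.785×0.85 = 0.5338 m³/s
Panel 3-4: Δb = 2.1 m, d̄ = (0.85+1.49)/2 = 1.17, v̄ = (0.89+1.36)/2 = 1.125 → q = 2.1×1.17×1.125 = 2.764 m³/s
Panel 4-5: Δb = 6.1 m, d̄ = (1.49+0.00)/2 = 0.745, v̄ = (1.36+0.00)/2 = 0.68 → q = 6.1×0.745×0.68 = 3.090 m³/s
Q = Σ q = 6.505 m³/s
= 6.505 × 1000 = 6505 L/s

6500 L/s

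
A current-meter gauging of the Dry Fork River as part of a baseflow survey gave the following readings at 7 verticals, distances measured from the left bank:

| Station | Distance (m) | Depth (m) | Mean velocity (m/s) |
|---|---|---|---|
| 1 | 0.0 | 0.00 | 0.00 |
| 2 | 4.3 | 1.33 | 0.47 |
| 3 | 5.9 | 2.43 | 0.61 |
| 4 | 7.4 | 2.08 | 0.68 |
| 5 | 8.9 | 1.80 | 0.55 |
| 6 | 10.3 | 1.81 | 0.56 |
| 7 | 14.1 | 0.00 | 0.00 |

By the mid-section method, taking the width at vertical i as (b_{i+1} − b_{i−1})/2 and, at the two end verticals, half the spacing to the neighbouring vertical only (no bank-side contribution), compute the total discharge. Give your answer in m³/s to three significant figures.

10.3 m³/s

w_2 = (5.9 − 0.0)/2 = 2.95 m; q_2 = 0.47 × 1.33 × 2.95 = 1.844 m³/s
w_3 = (7.4 − 4.3)/2 = 1.55 m; q_3 = 0.61 × 2.43 × 1.55 = 2.298 m³/s
w_4 = (8.9 − 5.9)/2 = 1.5 m; q_4 = 0.68 × 2.08 × 1.5 = 2.122 m³/s
w_5 = (10.3 − 7.4)/2 = 1.45 m; q_5 = 0.55 × 1.80 × 1.45 = 1.436 m³/s
w_6 = (14.1 − 8.9)/2 = 2.6 m; q_6 = 0.56 × 1.81 × 2.6 = 2.635 m³/s
Stations 1, 7 contribute zero (depth or velocity is 0).
Q = Σ qᵢ = 10.33 m³/s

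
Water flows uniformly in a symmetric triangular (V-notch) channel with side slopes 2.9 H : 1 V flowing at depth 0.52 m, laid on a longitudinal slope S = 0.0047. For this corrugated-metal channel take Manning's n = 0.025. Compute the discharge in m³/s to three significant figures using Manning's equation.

A = z·y² = 2.9×0.52² = 0.7842 m²
P = 2y√(1+z²) = 2×0.52×√(1+2.9²) = 3.190 m
R = A/P = 0.7842/3.190 = 0.2458 m
Q = (1/n)·A·R^(2/3)·S^(1/2) = (1/0.025) × 0.7842 × 0.2458^(2/3) × 0.0047^(1/2) = 0.8438 m³/s

0.844 m³/s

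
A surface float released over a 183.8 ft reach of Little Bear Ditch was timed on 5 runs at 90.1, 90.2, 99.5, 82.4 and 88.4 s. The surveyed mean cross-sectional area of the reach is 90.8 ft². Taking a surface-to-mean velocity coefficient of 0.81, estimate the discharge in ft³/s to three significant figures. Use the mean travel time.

150 ft³/s

t̄ = (90.1 + 90.2 + 99.5 + 82.4 + 88.4) / 5 = 90.12 s
v_surface = L / t̄ = 183.8 / 90.12 = 2.040 ft/s
v_mean = 0.81 × 2.040 = 1.652 ft/s
Q = A × v_mean = 90.8 × 1.652 = 150.0 ft³/s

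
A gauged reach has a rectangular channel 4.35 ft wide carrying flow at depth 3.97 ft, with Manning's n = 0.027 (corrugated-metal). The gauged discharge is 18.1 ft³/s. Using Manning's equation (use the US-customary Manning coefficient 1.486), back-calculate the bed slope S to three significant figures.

A = b·y = 4.35 × 3.97 = 17.27 ft²
P = b + 2y = 4.35 + 2×3.97 = 12.29 ft
R = A/P = 17.27/12.29 = 1.405 ft
S = (Q·n / (1.486·A·R^(2/3)))² = (18.1×0.027 / (1.486×17.27×1.255))² = 0.0002304

0.000230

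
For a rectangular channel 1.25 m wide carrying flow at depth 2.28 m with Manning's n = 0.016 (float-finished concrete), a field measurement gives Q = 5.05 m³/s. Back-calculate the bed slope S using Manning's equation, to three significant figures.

A = b·y = 1.25 × 2.28 = 2.850 m²
P = b + 2y = 1.25 + 2×2.28 = 5.810 m
R = A/P = 2.850/5.810 = 0.4905 m
S = (Q·n / (1·A·R^(2/3)))² = (5.05×0.016 / (1×2.850×0.6220))² = 0.002078

0.00208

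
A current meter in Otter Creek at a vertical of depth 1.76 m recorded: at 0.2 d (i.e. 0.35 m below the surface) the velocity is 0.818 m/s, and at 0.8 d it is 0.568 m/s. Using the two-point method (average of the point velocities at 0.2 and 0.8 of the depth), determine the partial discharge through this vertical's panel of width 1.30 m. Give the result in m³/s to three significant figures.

1.59 m³/s

v̄ = (0.818 + 0.568) / 2 = 0.6930 m/s
q = v̄ × d × w = 0.6930 × 1.76 × 1.30 = 1.586 m³/s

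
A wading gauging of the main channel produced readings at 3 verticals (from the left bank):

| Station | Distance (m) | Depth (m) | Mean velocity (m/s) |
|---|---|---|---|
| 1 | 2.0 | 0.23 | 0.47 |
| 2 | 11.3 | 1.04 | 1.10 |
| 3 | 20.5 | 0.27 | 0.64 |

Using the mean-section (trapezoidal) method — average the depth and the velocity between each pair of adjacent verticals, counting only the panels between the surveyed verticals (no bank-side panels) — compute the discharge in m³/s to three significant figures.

9.88 m³/s

Panel 1-2: Δb = 9.3 m, d̄ = (0.23+1.04)/2 = 0.635, v̄ = (0.47+1.10)/2 = 0.785 → q = 9.3×0.635×0.785 = 4.636 m³/s
Panel 2-3: Δb = 9.2 m, d̄ = (1.04+0.27)/2 = 0.655, v̄ = (1.10+0.64)/2 = 0.87 → q = 9.2×0.655×0.87 = 5.243 m³/s
Q = Σ q = 9.878 m³/s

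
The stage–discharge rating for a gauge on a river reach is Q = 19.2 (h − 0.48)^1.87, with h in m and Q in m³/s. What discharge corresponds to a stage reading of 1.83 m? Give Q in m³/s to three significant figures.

Q = 19.2 × (1.83 − 0.48)^1.87 = 19.2 × 1.35^1.87 = 33.65 m³/s

33.7 m³/s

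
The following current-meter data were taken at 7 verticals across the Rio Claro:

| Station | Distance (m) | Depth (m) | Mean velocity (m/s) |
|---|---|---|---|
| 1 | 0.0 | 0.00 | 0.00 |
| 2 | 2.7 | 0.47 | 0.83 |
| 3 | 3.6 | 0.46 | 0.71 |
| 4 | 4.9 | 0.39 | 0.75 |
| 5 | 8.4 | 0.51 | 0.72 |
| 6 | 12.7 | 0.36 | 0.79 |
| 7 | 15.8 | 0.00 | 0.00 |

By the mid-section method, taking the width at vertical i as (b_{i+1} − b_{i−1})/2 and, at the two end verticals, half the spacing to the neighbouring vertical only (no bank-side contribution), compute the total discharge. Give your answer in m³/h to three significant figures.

w_2 = (3.6 − 0.0)/2 = 1.8 m; q_2 = 0.83 × 0.47 × 1.8 = 0.7022 m³/s
w_3 = (4.9 − 2.7)/2 = 1.1 m; q_3 = 0.71 × 0.46 × 1.1 = 0.3593 m³/s
w_4 = (8.4 − 3.6)/2 = 2.4 m; q_4 = 0.75 × 0.39 × 2.4 = 0.7020 m³/s
w_5 = (12.7 − 4.9)/2 = 3.9 m; q_5 = 0.72 × 0.51 × 3.9 = 1.432 m³/s
w_6 = (15.8 − 8.4)/2 = 3.7 m; q_6 = 0.79 × 0.36 × 3.7 = 1.052 m³/s
Stations 1, 7 contribute zero (depth or velocity is 0).
Q = Σ qᵢ = 4.248 m³/s
= 4.248 × 3600 = 15290 m³/h

15300 m³/h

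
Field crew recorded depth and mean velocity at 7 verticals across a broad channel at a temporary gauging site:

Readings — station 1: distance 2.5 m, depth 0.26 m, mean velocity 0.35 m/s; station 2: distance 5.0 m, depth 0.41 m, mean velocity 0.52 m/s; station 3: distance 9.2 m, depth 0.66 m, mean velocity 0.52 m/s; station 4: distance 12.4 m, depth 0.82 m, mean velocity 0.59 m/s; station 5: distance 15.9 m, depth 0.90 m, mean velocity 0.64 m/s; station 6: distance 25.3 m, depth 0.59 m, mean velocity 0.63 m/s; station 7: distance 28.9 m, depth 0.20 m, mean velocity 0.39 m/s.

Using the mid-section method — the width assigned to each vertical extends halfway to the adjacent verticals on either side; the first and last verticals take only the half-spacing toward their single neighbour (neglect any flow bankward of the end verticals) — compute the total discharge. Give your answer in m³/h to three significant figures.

36000 m³/h

w_1 = (5.0 − 2.5)/2 = 1.25 m; q_1 = 0.35 × 0.26 × 1.25 = 0.1138 m³/s
w_2 = (9.2 − 2.5)/2 = 3.35 m; q_2 = 0.52 × 0.41 × 3.35 = 0.7142 m³/s
w_3 = (12.4 − 5.0)/2 = 3.7 m; q_3 = 0.52 × 0.66 × 3.7 = 1.270 m³/s
w_4 = (15.9 − 9.2)/2 = 3.35 m; q_4 = 0.59 × 0.82 × 3.35 = 1.621 m³/s
w_5 = (25.3 − 12.4)/2 = 6.45 m; q_5 = 0.64 × 0.90 × 6.45 = 3.715 m³/s
w_6 = (28.9 − 15.9)/2 = 6.5 m; q_6 = 0.63 × 0.59 × 6.5 = 2.416 m³/s
w_7 = (28.9 − 25.3)/2 = 1.8 m; q_7 = 0.39 × 0.20 × 1.8 = 0.1404 m³/s
Q = Σ qᵢ = 9.990 m³/s
= 9.990 × 3600 = 35960 m³/h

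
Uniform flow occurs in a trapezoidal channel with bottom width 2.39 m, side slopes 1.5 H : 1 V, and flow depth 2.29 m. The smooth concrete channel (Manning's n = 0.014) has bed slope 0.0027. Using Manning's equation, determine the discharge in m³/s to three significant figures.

57.5 m³/s

A = (b + z·y)·y = (2.39 + 1.5×2.29)×2.29 = 13.34 m²
P = b + 2y√(1+z²) = 2.39 + 2×2.29×√(1+1.5²) = 10.65 m
R = A/P = 13.34/10.65 = 1.253 m
Q = (1/n)·A·R^(2/3)·S^(1/2) = (1/0.014) × 13.34 × 1.253^(2/3) × 0.0027^(1/2) = 57.54 m³/s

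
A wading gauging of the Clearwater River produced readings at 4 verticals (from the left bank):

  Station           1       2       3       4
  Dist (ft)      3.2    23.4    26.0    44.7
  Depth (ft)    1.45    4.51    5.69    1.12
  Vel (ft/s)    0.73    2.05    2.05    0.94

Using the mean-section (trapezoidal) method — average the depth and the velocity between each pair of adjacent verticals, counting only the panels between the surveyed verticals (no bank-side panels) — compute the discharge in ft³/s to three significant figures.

Panel 1-2: Δb = 20.2 ft, d̄ = (1.45+4.51)/2 = 2.98, v̄ = (0.73+2.05)/2 = 1.39 → q = 20.2×2.98×1.39 = 83.67 ft³/s
Panel 2-3: Δb = 2.6 ft, d̄ = (4.51+5.69)/2 = 5.1, v̄ = (2.05+2.05)/2 = 2.05 → q = 2.6×5.1×2.05 = 27.18 ft³/s
Panel 3-4: Δb = 18.7 ft, d̄ = (5.69+1.12)/2 = 3.405, v̄ = (2.05+0.94)/2 = 1.495 → q = 18.7×3.405×1.495 = 95.19 ft³/s
Q = Σ q = 206.0 ft³/s

206 ft³/s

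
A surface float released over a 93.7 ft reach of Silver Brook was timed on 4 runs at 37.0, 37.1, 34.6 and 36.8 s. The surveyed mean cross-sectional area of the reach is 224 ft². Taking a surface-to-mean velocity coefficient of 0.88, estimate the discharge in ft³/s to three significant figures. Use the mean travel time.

t̄ = (37.0 + 37.1 + 34.6 + 36.8) / 4 = 36.375 s
v_surface = L / t̄ = 93.7 / 36.375 = 2.576 ft/s
v_mean = 0.88 × 2.576 = 2.267 ft/s
Q = A × v_mean = 224 × 2.267 = 507.8 ft³/s

508 ft³/s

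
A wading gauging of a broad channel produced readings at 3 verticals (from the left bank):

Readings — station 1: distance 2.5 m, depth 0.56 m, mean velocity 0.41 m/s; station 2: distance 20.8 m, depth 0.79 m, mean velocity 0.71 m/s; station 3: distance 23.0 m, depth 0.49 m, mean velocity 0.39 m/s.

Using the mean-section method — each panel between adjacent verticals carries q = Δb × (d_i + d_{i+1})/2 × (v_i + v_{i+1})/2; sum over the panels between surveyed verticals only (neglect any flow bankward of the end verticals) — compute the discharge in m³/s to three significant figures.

7.69 m³/s

Panel 1-2: Δb = 18.3 m, d̄ = (0.56+0.79)/2 = 0.675, v̄ = (0.41+0.71)/2 = 0.56 → q = 18.3×0.675×0.56 = 6.917 m³/s
Panel 2-3: Δb = 2.2 m, d̄ = (0.79+0.49)/2 = 0.64, v̄ = (0.71+0.39)/2 = 0.55 → q = 2.2×0.64×0.55 = 0.7744 m³/s
Q = Σ q = 7.692 m³/s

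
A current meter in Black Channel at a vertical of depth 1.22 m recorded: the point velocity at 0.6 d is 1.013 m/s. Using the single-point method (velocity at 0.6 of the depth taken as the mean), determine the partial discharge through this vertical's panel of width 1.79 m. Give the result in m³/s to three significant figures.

v̄ = v₀.₆ = 1.013 m/s
q = v̄ × d × w = 1.013 × 1.22 × 1.79 = 2.212 m³/s

2.21 m³/s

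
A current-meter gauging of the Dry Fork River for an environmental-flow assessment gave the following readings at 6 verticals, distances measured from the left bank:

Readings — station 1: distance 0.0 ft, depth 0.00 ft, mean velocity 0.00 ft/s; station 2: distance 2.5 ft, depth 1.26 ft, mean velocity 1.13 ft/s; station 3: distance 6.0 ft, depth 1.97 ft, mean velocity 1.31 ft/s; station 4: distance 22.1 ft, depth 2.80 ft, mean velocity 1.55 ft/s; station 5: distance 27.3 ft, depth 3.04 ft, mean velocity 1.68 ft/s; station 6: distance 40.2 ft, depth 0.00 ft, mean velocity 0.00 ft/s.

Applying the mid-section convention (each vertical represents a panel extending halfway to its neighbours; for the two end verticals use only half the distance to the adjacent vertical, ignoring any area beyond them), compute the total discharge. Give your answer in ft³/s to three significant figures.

122 ft³/s

w_2 = (6.0 − 0.0)/2 = 3 ft; q_2 = 1.13 × 1.26 × 3 = 4.271 ft³/s
w_3 = (22.1 − 2.5)/2 = 9.8 ft; q_3 = 1.31 × 1.97 × 9.8 = 25.29 ft³/s
w_4 = (27.3 − 6.0)/2 = 10.65 ft; q_4 = 1.55 × 2.80 × 10.65 = 46.22 ft³/s
w_5 = (40.2 − 22.1)/2 = 9.05 ft; q_5 = 1.68 × 3.04 × 9.05 = 46.22 ft³/s
Stations 1, 6 contribute zero (depth or velocity is 0).
Q = Σ qᵢ = 122.0 ft³/s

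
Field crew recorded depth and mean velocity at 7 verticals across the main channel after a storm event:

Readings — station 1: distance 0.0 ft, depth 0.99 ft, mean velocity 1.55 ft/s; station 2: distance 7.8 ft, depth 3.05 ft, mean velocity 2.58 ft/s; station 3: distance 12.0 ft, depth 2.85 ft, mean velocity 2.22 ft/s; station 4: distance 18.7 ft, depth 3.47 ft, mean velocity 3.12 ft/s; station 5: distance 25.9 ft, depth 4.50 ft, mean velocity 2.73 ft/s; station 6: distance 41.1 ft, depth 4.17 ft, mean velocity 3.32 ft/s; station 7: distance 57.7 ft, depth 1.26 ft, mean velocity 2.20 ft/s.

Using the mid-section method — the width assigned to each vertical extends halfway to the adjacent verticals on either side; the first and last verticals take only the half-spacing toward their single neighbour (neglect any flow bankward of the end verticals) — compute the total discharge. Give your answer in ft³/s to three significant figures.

544 ft³/s

w_1 = (7.8 − 0.0)/2 = 3.9 ft; q_1 = 1.55 × 0.99 × 3.9 = 5.985 ft³/s
w_2 = (12.0 − 0.0)/2 = 6 ft; q_2 = 2.58 × 3.05 × 6 = 47.21 ft³/s
w_3 = (18.7 − 7.8)/2 = 5.45 ft; q_3 = 2.22 × 2.85 × 5.45 = 34.48 ft³/s
w_4 = (25.9 − 12.0)/2 = 6.95 ft; q_4 = 3.12 × 3.47 × 6.95 = 75.24 ft³/s
w_5 = (41.1 − 18.7)/2 = 11.2 ft; q_5 = 2.73 × 4.50 × 11.2 = 137.6 ft³/s
w_6 = (57.7 − 25.9)/2 = 15.9 ft; q_6 = 3.32 × 4.17 × 15.9 = 220.1 ft³/s
w_7 = (57.7 − 41.1)/2 = 8.3 ft; q_7 = 2.20 × 1.26 × 8.3 = 23.01 ft³/s
Q = Σ qᵢ = 543.6 ft³/s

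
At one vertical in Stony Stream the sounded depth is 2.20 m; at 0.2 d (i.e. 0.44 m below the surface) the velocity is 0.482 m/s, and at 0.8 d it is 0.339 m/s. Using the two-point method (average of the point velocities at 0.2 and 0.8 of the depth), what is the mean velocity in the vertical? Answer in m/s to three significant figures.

v̄ = (0.482 + 0.339) / 2 = 0.4105 m/s

0.411 m/s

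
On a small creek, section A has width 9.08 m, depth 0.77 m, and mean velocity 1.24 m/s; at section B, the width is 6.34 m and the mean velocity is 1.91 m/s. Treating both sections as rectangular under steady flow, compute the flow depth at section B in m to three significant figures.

Q = A₁V₁ = (9.08×0.77) × 1.24 = 8.670 m³/s
d₂ = Q/(b₂ V₂) = 8.670/(6.34×1.91) = 0.7159 m

0.716 m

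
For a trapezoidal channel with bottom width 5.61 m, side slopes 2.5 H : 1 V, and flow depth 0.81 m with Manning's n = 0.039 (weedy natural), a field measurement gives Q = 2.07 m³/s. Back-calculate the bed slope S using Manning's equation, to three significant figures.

0.000322

A = (b + z·y)·y = (5.61 + 2.5×0.81)×0.81 = 6.184 m²
P = b + 2y√(1+z²) = 5.61 + 2×0.81×√(1+2.5²) = 9.972 m
R = A/P = 6.184/9.972 = 0.6202 m
S = (Q·n / (1·A·R^(2/3)))² = (2.07×0.039 / (1×6.184×0.7272))² = 0.0003222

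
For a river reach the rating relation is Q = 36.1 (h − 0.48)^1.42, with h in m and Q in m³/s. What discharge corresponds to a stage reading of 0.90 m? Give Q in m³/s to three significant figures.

10.5 m³/s

Q = 36.1 × (0.90 − 0.48)^1.42 = 36.1 × 0.42^1.42 = 10.53 m³/s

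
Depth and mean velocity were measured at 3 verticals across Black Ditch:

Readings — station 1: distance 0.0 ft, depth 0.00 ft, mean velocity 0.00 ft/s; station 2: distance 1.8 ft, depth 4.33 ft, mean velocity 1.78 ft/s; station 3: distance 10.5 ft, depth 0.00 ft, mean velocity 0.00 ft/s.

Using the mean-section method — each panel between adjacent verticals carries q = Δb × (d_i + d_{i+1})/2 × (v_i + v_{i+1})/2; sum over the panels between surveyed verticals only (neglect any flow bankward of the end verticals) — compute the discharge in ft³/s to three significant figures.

20.2 ft³/s

Panel 1-2: Δb = 1.8 ft, d̄ = (0.00+4.33)/2 = 2.165, v̄ = (0.00+1.78)/2 = 0.89 → q = 1.8×2.165×0.89 = 3.468 ft³/s
Panel 2-3: Δb = 8.7 ft, d̄ = (4.33+0.00)/2 = 2.165, v̄ = (1.78+0.00)/2 = 0.89 → q = 8.7×2.165×0.89 = 16.76 ft³/s
Q = Σ q = 20.23 ft³/s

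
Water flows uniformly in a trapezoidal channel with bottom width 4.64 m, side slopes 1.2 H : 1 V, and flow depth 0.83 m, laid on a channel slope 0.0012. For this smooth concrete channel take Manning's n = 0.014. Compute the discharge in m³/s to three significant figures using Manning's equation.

A = (b + z·y)·y = (4.64 + 1.2×0.83)×0.83 = 4.678 m²
P = b + 2y√(1+z²) = 4.64 + 2×0.83×√(1+1.2²) = 7.233 m
R = A/P = 4.678/7.233 = 0.6467 m
Q = (1/n)·A·R^(2/3)·S^(1/2) = (1/0.014) × 4.678 × 0.6467^(2/3) × 0.0012^(1/2) = 8.656 m³/s

8.66 m³/s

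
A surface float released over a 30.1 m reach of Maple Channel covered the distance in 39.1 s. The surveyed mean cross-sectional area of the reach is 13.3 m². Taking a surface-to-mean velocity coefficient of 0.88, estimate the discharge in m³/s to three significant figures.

v_surface = L / t̄ = 30.1 / 39.1 = 0.7698 m/s
v_mean = 0.88 × 0.7698 = 0.6774 m/s
Q = A × v_mean = 13.3 × 0.6774 = 9.010 m³/s

9.01 m³/s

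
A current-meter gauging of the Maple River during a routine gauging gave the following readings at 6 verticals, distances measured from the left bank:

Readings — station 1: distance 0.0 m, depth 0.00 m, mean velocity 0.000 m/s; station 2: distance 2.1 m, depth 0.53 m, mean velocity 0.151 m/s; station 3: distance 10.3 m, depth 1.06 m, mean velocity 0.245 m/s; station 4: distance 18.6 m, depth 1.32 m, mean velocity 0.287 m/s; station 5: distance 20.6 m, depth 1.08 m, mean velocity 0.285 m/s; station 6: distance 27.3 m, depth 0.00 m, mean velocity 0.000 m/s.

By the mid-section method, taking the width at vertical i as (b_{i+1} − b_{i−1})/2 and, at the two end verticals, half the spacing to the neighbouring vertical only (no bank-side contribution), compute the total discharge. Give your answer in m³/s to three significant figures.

5.84 m³/s

w_2 = (10.3 − 0.0)/2 = 5.15 m; q_2 = 0.151 × 0.53 × 5.15 = 0.4122 m³/s
w_3 = (18.6 − 2.1)/2 = 8.25 m; q_3 = 0.245 × 1.06 × 8.25 = 2.143 m³/s
w_4 = (20.6 − 10.3)/2 = 5.15 m; q_4 = 0.287 × 1.32 × 5.15 = 1.951 m³/s
w_5 = (27.3 − 18.6)/2 = 4.35 m; q_5 = 0.285 × 1.08 × 4.35 = 1.339 m³/s
Stations 1, 6 contribute zero (depth or velocity is 0).
Q = Σ qᵢ = 5.845 m³/s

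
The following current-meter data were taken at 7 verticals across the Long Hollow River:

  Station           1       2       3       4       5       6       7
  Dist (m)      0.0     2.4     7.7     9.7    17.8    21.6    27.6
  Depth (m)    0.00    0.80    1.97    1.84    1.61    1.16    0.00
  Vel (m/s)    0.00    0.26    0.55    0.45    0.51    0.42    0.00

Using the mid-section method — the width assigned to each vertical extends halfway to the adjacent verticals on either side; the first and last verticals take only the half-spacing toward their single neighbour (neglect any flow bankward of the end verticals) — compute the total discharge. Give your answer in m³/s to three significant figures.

w_2 = (7.7 − 0.0)/2 = 3.85 m; q_2 = 0.26 × 0.80 × 3.85 = 0.8008 m³/s
w_3 = (9.7 − 2.4)/2 = 3.65 m; q_3 = 0.55 × 1.97 × 3.65 = 3.955 m³/s
w_4 = (17.8 − 7.7)/2 = 5.05 m; q_4 = 0.45 × 1.84 × 5.05 = 4.181 m³/s
w_5 = (21.6 − 9.7)/2 = 5.95 m; q_5 = 0.51 × 1.61 × 5.95 = 4.886 m³/s
w_6 = (27.6 − 17.8)/2 = 4.9 m; q_6 = 0.42 × 1.16 × 4.9 = 2.387 m³/s
Stations 1, 7 contribute zero (depth or velocity is 0).
Q = Σ qᵢ = 16.21 m³/s

16.2 m³/s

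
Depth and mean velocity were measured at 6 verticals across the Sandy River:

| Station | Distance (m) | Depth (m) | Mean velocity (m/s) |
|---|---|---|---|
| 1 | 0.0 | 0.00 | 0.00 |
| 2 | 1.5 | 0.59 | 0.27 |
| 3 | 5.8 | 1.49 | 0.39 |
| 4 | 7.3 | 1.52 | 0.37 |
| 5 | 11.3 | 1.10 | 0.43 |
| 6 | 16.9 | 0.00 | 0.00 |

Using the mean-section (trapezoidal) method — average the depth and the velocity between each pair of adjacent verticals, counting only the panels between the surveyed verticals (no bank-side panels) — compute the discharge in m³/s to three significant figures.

Panel 1-2: Δb = 1.5 m, d̄ = (0.00+0.59)/2 = 0.295, v̄ = (0.00+0.27)/2 = 0.135 → q = 1.5×0.295×0.135 = 0.05974 m³/s
Panel 2-3: Δb = 4.3 m, d̄ = (0.59+1.49)/2 = 1.04, v̄ = (0.27+0.39)/2 = 0.33 → q = 4.3×1.04×0.33 = 1.476 m³/s
Panel 3-4: Δb = 1.5 m, d̄ = (1.49+1.52)/2 = 1.505, v̄ = (0.39+0.37)/2 = 0.38 → q = 1.5×1.505×0.38 = 0.8579 m³/s
Panel 4-5: Δb = 4 m, d̄ = (1.52+1.10)/2 = 1.31, v̄ = (0.37+0.43)/2 = 0.4 → q = 4×1.31×0.4 = 2.096 m³/s
Panel 5-6: Δb = 5.6 m, d̄ = (1.10+0.00)/2 = 0.55, v̄ = (0.43+0.00)/2 = 0.215 → q = 5.6×0.55×0.215 = 0.6622 m³/s
Q = Σ q = 5.152 m³/s

5.15 m³/s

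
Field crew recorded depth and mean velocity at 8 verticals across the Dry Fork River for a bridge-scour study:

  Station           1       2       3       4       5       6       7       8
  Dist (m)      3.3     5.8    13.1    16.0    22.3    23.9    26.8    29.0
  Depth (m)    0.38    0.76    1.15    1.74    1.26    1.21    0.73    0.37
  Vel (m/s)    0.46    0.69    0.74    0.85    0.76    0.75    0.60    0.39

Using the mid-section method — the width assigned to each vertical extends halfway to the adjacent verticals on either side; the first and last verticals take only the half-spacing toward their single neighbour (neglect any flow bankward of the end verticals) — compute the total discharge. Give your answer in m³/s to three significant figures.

21.0 m³/s

w_1 = (5.8 − 3.3)/2 = 1.25 m; q_1 = 0.46 × 0.38 × 1.25 = 0.2185 m³/s
w_2 = (13.1 − 3.3)/2 = 4.9 m; q_2 = 0.69 × 0.76 × 4.9 = 2.570 m³/s
w_3 = (16.0 − 5.8)/2 = 5.1 m; q_3 = 0.74 × 1.15 × 5.1 = 4.340 m³/s
w_4 = (22.3 − 13.1)/2 = 4.6 m; q_4 = 0.85 × 1.74 × 4.6 = 6.803 m³/s
w_5 = (23.9 − 16.0)/2 = 3.95 m; q_5 = 0.76 × 1.26 × 3.95 = 3.783 m³/s
w_6 = (26.8 − 22.3)/2 = 2.25 m; q_6 = 0.75 × 1.21 × 2.25 = 2.042 m³/s
w_7 = (29.0 − 23.9)/2 = 2.55 m; q_7 = 0.60 × 0.73 × 2.55 = 1.117 m³/s
w_8 = (29.0 − 26.8)/2 = 1.1 m; q_8 = 0.39 × 0.37 × 1.1 = 0.1587 m³/s
Q = Σ qᵢ = 21.03 m³/s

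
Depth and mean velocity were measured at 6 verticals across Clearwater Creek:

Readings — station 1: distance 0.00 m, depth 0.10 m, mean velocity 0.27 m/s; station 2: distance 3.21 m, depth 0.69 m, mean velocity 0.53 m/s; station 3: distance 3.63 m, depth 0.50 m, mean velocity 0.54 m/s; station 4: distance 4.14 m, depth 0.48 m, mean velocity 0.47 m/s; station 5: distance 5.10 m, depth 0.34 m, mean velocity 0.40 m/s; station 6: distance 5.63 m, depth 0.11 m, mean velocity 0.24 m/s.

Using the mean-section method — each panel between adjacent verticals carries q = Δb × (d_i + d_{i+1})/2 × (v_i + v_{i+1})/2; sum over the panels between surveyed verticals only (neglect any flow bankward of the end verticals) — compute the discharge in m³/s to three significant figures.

0.976 m³/s

Panel 1-2: Δb = 3.21 m, d̄ = (0.10+0.69)/2 = 0.395, v̄ = (0.27+0.53)/2 = 0.4 → q = 3.21×0.395×0.4 = 0.5072 m³/s
Panel 2-3: Δb = 0.42 m, d̄ = (0.69+0.50)/2 = 0.595, v̄ = (0.53+0.54)/2 = 0.535 → q = 0.42×0.595×0.535 = 0.1337 m³/s
Panel 3-4: Δb = 0.51 m, d̄ = (0.50+0.48)/2 = 0.49, v̄ = (0.54+0.47)/2 = 0.505 → q = 0.51×0.49×0.505 = 0.1262 m³/s
Panel 4-5: Δb = 0.96 m, d̄ = (0.48+0.34)/2 = 0.41, v̄ = (0.47+0.40)/2 = 0.435 → q = 0.96×0.41×0.435 = 0.1712 m³/s
Panel 5-6: Δb = 0.53 m, d̄ = (0.34+0.11)/2 = 0.225, v̄ = (0.40+0.24)/2 = 0.32 → q = 0.53×0.225×0.32 = 0.03816 m³/s
Q = Σ q = 0.9765 m³/s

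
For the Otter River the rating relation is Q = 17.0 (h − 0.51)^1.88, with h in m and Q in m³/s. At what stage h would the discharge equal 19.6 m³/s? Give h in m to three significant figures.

h − h₀ = (Q/C)^(1/b) = (19.6/17.0)^(1/1.88) = 1.079 m
h = 0.51 + 1.079 = 1.589 m

1.59 m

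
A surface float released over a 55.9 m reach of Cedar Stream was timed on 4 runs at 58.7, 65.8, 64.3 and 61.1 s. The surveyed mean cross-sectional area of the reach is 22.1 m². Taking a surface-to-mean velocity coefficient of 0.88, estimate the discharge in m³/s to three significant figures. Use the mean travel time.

17.4 m³/s

t̄ = (58.7 + 65.8 + 64.3 + 61.1) / 4 = 62.475 s
v_surface = L / t̄ = 55.9 / 62.475 = 0.8948 m/s
v_mean = 0.88 × 0.8948 = 0.7874 m/s
Q = A × v_mean = 22.1 × 0.7874 = 17.40 m³/s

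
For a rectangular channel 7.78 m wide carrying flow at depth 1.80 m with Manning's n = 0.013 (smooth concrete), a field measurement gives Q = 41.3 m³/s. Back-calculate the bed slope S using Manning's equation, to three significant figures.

A = b·y = 7.78 × 1.80 = 14.00 m²
P = b + 2y = 7.78 + 2×1.80 = 11.38 m
R = A/P = 14.00/11.38 = 1.231 m
S = (Q·n / (1·A·R^(2/3)))² = (41.3×0.013 / (1×14.00×1.148))² = 0.001115

0.00111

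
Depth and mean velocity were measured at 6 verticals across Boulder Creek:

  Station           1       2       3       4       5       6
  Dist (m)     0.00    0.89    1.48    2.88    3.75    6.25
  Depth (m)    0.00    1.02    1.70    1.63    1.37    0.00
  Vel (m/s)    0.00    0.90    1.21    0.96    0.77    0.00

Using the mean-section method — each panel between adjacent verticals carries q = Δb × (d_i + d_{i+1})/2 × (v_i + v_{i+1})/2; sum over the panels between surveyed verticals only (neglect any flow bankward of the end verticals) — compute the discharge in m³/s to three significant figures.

Panel 1-2: Δb = 0.89 m, d̄ = (0.00+1.02)/2 = 0.51, v̄ = (0.00+0.90)/2 = 0.45 → q = 0.89×0.51×0.45 = 0.2043 m³/s
Panel 2-3: Δb = 0.59 m, d̄ = (1.02+1.70)/2 = 1.36, v̄ = (0.90+1.21)/2 = 1.055 → q = 0.59×1.36×1.055 = 0.8465 m³/s
Panel 3-4: Δb = 1.4 m, d̄ = (1.70+1.63)/2 = 1.665, v̄ = (1.21+0.96)/2 = 1.085 → q = 1.4×1.665×1.085 = 2.529 m³/s
Panel 4-5: Δb = 0.87 m, d̄ = (1.63+1.37)/2 = 1.5, v̄ = (0.96+0.77)/2 = 0.865 → q = 0.87×1.5×0.865 = 1.129 m³/s
Panel 5-6: Δb = 2.5 m, d̄ = (1.37+0.00)/2 = 0.685, v̄ = (0.77+0.00)/2 = 0.385 → q = 2.5×0.685×0.385 = 0.6593 m³/s
Q = Σ q = 5.368 m³/s

5.37 m³/s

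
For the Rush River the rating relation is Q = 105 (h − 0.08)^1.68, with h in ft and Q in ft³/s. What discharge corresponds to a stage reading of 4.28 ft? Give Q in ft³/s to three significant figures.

Q = 105 × (4.28 − 0.08)^1.68 = 105 × 4.2^1.68 = 1170 ft³/s

1170 ft³/s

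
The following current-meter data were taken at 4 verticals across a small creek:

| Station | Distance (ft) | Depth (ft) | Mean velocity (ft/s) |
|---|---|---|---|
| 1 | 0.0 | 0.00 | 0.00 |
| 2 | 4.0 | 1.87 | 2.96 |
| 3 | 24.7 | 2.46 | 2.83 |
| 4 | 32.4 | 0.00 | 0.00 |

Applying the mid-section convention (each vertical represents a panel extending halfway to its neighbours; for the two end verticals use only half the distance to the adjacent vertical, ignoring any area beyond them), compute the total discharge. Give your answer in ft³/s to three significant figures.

w_2 = (24.7 − 0.0)/2 = 12.35 ft; q_2 = 2.96 × 1.87 × 12.35 = 68.36 ft³/s
w_3 = (32.4 − 4.0)/2 = 14.2 ft; q_3 = 2.83 × 2.46 × 14.2 = 98.86 ft³/s
Stations 1, 4 contribute zero (depth or velocity is 0).
Q = Σ qᵢ = 167.2 ft³/s

167 ft³/s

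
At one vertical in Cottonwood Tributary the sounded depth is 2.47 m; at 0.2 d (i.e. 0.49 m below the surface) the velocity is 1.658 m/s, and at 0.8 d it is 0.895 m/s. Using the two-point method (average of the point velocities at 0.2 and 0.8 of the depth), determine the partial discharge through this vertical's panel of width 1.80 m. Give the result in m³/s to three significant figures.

5.68 m³/s

v̄ = (1.658 + 0.895) / 2 = 1.277 m/s
q = v̄ × d × w = 1.277 × 2.47 × 1.80 = 5.675 m³/s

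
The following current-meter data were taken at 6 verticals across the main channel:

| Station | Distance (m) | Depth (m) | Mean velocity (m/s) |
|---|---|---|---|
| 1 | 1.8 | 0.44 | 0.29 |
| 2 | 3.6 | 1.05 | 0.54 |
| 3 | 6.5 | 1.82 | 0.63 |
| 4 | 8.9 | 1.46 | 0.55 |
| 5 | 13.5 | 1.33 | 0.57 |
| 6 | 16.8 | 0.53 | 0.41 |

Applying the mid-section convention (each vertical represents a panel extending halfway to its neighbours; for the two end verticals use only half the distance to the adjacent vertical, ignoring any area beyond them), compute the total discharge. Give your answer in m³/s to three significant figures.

10.6 m³/s

w_1 = (3.6 − 1.8)/2 = 0.9 m; q_1 = 0.29 × 0.44 × 0.9 = 0.1148 m³/s
w_2 = (6.5 − 1.8)/2 = 2.35 m; q_2 = 0.54 × 1.05 × 2.35 = 1.332 m³/s
w_3 = (8.9 − 3.6)/2 = 2.65 m; q_3 = 0.63 × 1.82 × 2.65 = 3.038 m³/s
w_4 = (13.5 − 6.5)/2 = 3.5 m; q_4 = 0.55 × 1.46 × 3.5 = 2.811 m³/s
w_5 = (16.8 − 8.9)/2 = 3.95 m; q_5 = 0.57 × 1.33 × 3.95 = 2.994 m³/s
w_6 = (16.8 − 13.5)/2 = 1.65 m; q_6 = 0.41 × 0.53 × 1.65 = 0.3585 m³/s
Q = Σ qᵢ = 10.65 m³/s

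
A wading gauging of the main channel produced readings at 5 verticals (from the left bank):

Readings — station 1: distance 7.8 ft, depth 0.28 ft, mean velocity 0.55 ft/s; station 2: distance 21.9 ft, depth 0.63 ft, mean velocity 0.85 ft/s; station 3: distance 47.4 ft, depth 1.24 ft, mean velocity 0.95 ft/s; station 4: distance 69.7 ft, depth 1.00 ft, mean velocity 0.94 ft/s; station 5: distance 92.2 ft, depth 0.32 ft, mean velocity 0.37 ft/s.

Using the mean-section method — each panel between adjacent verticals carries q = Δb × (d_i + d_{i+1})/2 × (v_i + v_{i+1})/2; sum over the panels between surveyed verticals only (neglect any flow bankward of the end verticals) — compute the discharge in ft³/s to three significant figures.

Panel 1-2: Δb = 14.1 ft, d̄ = (0.28+0.63)/2 = 0.455, v̄ = (0.55+0.85)/2 = 0.7 → q = 14.1×0.455×0.7 = 4.491 ft³/s
Panel 2-3: Δb = 25.5 ft, d̄ = (0.63+1.24)/2 = 0.935, v̄ = (0.85+0.95)/2 = 0.9 → q = 25.5×0.935×0.9 = 21.46 ft³/s
Panel 3-4: Δb = 22.3 ft, d̄ = (1.24+1.00)/2 = 1.12, v̄ = (0.95+0.94)/2 = 0.945 → q = 22.3×1.12×0.945 = 23.60 ft³/s
Panel 4-5: Δb = 22.5 ft, d̄ = (1.00+0.32)/2 = 0.66, v̄ = (0.94+0.37)/2 = 0.655 → q = 22.5×0.66×0.655 = 9.727 ft³/s
Q = Σ q = 59.28 ft³/s

59.3 ft³/s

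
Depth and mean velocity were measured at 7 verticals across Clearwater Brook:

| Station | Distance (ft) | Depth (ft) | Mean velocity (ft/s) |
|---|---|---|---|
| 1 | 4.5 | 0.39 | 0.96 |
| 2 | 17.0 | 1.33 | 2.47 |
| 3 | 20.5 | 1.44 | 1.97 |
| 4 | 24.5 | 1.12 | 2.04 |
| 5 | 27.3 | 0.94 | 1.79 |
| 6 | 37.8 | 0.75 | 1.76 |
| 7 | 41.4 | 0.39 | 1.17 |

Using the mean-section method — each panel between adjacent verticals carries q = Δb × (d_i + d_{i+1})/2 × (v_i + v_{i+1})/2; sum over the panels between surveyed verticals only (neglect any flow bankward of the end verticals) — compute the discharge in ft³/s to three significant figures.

63.7 ft³/s

Panel 1-2: Δb = 12.5 ft, d̄ = (0.39+1.33)/2 = 0.86, v̄ = (0.96+2.47)/2 = 1.715 → q = 12.5×0.86×1.715 = 18.44 ft³/s
Panel 2-3: Δb = 3.5 ft, d̄ = (1.33+1.44)/2 = 1.385, v̄ = (2.47+1.97)/2 = 2.22 → q = 3.5×1.385×2.22 = 10.76 ft³/s
Panel 3-4: Δb = 4 ft, d̄ = (1.44+1.12)/2 = 1.28, v̄ = (1.97+2.04)/2 = 2.005 → q = 4×1.28×2.005 = 10.27 ft³/s
Panel 4-5: Δb = 2.8 ft, d̄ = (1.12+0.94)/2 = 1.03, v̄ = (2.04+1.79)/2 = 1.915 → q = 2.8×1.03×1.915 = 5.523 ft³/s
Panel 5-6: Δb = 10.5 ft, d̄ = (0.94+0.75)/2 = 0.845, v̄ = (1.79+1.76)/2 = 1.775 → q = 10.5×0.845×1.775 = 15.75 ft³/s
Panel 6-7: Δb = 3.6 ft, d̄ = (0.75+0.39)/2 = 0.57, v̄ = (1.76+1.17)/2 = 1.465 → q = 3.6×0.57×1.465 = 3.006 ft³/s
Q = Σ q = 63.74 ft³/s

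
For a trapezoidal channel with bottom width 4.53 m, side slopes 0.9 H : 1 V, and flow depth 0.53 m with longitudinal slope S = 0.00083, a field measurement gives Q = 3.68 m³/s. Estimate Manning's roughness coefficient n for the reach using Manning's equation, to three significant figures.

A = (b + z·y)·y = (4.53 + 0.9×0.53)×0.53 = 2.654 m²
P = b + 2y√(1+z²) = 4.53 + 2×0.53×√(1+0.9²) = 5.956 m
R = A/P = 2.654/5.956 = 0.4455 m
n = (1/Q)·A·R^(2/3)·S^(1/2) = (1/3.68) × 2.654 × 0.5833 × 0.02881 = 0.01212

0.0121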